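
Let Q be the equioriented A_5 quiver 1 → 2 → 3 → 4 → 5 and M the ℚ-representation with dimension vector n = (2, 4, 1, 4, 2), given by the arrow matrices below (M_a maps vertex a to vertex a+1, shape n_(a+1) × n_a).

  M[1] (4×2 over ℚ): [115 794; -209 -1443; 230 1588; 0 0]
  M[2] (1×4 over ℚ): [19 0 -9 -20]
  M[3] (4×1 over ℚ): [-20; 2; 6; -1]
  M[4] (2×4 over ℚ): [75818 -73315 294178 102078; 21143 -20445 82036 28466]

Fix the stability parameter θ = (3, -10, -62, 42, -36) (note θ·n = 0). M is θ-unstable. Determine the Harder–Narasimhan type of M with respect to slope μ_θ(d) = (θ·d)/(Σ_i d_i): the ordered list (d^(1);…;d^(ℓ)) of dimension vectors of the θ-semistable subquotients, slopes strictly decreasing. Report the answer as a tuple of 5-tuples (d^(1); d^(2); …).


Barcode: M ≅ I[1,2], I[1,4], I[2,2]^2, I[4,4], I[4,5]^2. HN layers by μ_θ (5 steps, strictly decreasing):
  μ^(1)=42; μ^(2)=3; μ^(3)=-7/2; μ^(4)=-10; μ^(5)=-23

((0, 0, 0, 2, 0); (0, 0, 0, 2, 2); (1, 1, 0, 0, 0); (0, 2, 0, 0, 0); (1, 1, 1, 0, 0))


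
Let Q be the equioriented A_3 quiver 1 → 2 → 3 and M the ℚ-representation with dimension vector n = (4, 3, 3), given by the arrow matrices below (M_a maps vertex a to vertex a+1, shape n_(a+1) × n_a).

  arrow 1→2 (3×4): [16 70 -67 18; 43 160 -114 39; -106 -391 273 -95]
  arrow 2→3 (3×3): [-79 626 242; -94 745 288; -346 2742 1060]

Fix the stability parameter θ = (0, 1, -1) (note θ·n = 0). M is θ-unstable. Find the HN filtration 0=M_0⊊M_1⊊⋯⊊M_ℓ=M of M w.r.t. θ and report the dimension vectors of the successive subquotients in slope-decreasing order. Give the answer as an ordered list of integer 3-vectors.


Via rank(M_{q-1}∘⋯∘M_p): M ≅ I[1,1], I[1,2], I[1,3]^2, I[3,3].
μ_θ-semistable layers: μ^(1)=1; μ^(2)=0; μ^(3)=-1

((0, 1, 0); (4, 2, 2); (0, 0, 1))


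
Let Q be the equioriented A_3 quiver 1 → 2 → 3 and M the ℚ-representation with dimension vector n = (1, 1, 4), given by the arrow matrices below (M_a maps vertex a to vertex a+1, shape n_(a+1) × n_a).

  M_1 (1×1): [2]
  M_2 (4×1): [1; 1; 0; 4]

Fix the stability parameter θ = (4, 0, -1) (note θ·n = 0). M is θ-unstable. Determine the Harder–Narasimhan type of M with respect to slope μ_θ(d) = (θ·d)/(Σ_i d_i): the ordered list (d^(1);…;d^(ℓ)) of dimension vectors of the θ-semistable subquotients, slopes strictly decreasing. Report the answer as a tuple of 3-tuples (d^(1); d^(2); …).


Via rank(M_{q-1}∘⋯∘M_p): M ≅ I[1,3], I[3,3]^3.
μ_θ-semistable layers: μ^(1)=1; μ^(2)=-1

((1, 1, 1); (0, 0, 3))


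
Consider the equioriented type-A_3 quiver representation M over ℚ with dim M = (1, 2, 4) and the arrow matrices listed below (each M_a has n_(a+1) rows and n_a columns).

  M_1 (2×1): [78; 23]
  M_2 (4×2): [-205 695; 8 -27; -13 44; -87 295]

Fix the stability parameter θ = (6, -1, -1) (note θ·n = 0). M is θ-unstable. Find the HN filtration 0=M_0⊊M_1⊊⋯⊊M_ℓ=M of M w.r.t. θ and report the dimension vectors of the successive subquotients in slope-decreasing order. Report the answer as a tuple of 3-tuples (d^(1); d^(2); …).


Interval decomposition of M: I[1,3], I[2,3], I[3,3]^2.
HN type (ℓ=2): μ^(1)=4/3; μ^(2)=-1

((1, 1, 1); (0, 1, 3))


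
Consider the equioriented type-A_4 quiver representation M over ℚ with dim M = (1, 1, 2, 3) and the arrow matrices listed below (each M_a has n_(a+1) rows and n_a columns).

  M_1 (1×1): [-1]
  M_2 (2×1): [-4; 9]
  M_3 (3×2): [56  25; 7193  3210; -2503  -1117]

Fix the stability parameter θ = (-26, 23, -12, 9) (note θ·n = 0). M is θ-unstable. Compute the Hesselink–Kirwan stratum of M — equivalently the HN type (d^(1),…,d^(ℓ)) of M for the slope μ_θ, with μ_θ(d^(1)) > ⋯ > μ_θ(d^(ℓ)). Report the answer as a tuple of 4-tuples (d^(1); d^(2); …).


Via rank(M_{q-1}∘⋯∘M_p): M ≅ I[1,4], I[3,4], I[4,4].
μ_θ-semistable layers: μ^(1)=9; μ^(2)=11/2; μ^(3)=-12; μ^(4)=-26

((0, 0, 0, 3); (0, 1, 1, 0); (0, 0, 1, 0); (1, 0, 0, 0))


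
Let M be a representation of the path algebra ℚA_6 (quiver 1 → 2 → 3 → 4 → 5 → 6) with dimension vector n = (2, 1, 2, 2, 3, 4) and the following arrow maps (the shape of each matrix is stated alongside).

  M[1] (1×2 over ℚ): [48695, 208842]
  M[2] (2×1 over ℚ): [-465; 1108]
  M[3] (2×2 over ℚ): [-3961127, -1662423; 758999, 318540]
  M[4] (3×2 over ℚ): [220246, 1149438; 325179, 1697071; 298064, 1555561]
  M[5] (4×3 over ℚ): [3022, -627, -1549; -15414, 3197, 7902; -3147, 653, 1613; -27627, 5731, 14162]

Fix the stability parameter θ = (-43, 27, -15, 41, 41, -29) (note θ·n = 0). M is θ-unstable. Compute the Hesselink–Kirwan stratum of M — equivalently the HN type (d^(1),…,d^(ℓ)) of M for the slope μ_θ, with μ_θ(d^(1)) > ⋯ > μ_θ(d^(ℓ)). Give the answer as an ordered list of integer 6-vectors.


Via rank(M_{q-1}∘⋯∘M_p): M ≅ I[1,1], I[1,6], I[3,6], I[5,6], I[6,6].
μ_θ-semistable layers: μ^(1)=53/3; μ^(2)=6; μ^(3)=-15; μ^(4)=-29; μ^(5)=-43

((0, 0, 0, 2, 2, 2); (0, 1, 1, 0, 1, 1); (0, 0, 1, 0, 0, 0); (0, 0, 0, 0, 0, 1); (2, 0, 0, 0, 0, 0))


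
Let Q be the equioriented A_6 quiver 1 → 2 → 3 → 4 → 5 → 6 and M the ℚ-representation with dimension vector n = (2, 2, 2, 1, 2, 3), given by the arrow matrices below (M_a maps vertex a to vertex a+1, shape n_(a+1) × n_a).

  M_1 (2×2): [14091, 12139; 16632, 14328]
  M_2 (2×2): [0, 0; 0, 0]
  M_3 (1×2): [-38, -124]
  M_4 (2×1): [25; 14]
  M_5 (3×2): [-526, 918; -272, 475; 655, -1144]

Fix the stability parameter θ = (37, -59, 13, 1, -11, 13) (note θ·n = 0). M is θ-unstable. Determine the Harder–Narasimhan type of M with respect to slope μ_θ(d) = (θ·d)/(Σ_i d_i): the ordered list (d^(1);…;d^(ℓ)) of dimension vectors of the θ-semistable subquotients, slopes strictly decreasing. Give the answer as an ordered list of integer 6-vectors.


Barcode: M ≅ I[1,1], I[1,2], I[2,2], I[3,3], I[3,6], I[5,6], I[6,6]. HN layers by μ_θ (5 steps, strictly decreasing):
  μ^(1)=37; μ^(2)=13; μ^(3)=1; μ^(4)=-11; μ^(5)=-59

((1, 0, 0, 0, 0, 0); (0, 0, 1, 0, 0, 3); (0, 0, 1, 1, 1, 0); (1, 1, 0, 0, 1, 0); (0, 1, 0, 0, 0, 0))


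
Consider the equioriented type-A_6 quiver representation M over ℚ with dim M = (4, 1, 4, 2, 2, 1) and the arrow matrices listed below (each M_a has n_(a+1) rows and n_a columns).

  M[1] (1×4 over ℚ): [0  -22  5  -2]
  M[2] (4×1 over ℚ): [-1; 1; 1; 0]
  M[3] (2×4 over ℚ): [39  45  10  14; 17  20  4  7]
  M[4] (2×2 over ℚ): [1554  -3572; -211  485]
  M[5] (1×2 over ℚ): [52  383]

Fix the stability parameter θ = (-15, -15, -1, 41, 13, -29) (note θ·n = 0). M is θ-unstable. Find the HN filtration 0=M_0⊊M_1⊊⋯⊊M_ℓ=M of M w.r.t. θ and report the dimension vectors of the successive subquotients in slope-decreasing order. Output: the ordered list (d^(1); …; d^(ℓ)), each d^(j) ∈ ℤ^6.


Interval decomposition of M: I[1,1]^3, I[1,6], I[3,3]^2, I[3,5].
HN type (ℓ=4): μ^(1)=27; μ^(2)=25/3; μ^(3)=-1; μ^(4)=-15

((0, 0, 0, 1, 1, 0); (0, 0, 0, 1, 1, 1); (0, 0, 4, 0, 0, 0); (4, 1, 0, 0, 0, 0))


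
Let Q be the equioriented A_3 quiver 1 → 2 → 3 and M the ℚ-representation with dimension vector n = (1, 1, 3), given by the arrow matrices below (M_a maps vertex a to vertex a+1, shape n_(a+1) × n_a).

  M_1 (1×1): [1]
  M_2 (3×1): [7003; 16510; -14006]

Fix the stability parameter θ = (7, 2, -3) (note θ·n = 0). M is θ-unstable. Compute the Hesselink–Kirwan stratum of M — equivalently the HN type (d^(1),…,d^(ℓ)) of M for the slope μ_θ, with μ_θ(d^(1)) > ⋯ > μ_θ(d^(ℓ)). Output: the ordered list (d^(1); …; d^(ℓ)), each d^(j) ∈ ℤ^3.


Interval decomposition of M: I[1,3], I[3,3]^2.
HN type (ℓ=2): μ^(1)=2; μ^(2)=-3

((1, 1, 1); (0, 0, 2))


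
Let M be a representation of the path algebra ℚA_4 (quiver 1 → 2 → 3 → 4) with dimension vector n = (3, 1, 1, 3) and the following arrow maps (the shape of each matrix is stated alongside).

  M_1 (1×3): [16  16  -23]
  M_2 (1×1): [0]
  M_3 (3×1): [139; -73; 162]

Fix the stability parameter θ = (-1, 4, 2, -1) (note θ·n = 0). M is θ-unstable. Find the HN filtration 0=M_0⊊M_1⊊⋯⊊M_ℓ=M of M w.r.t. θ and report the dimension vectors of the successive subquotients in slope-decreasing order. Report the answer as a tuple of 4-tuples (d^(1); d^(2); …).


Via rank(M_{q-1}∘⋯∘M_p): M ≅ I[1,1]^2, I[1,2], I[3,4], I[4,4]^2.
μ_θ-semistable layers: μ^(1)=4; μ^(2)=1/2; μ^(3)=-1

((0, 1, 0, 0); (0, 0, 1, 1); (3, 0, 0, 2))


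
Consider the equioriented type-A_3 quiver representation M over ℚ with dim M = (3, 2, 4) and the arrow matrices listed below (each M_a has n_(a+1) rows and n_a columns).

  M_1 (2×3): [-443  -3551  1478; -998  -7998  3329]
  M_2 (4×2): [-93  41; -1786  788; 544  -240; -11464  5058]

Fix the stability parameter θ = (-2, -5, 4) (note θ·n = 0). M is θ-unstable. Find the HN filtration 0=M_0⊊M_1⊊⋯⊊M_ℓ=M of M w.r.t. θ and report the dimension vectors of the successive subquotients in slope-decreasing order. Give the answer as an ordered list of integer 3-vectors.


Interval decomposition of M: I[1,1], I[1,3]^2, I[3,3]^2.
HN type (ℓ=3): μ^(1)=4; μ^(2)=-2; μ^(3)=-7/2

((0, 0, 4); (1, 0, 0); (2, 2, 0))


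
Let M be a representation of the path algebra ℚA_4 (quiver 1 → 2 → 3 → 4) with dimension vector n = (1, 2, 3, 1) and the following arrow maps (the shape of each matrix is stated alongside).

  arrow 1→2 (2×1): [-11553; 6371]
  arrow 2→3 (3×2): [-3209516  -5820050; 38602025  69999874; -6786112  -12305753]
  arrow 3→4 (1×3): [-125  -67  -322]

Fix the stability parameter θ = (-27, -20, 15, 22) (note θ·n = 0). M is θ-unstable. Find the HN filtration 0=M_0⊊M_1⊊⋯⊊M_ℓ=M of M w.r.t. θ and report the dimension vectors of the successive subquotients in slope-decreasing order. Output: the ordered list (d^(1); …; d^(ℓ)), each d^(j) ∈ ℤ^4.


Via rank(M_{q-1}∘⋯∘M_p): M ≅ I[1,4], I[2,3], I[3,3].
μ_θ-semistable layers: μ^(1)=22; μ^(2)=15; μ^(3)=-20; μ^(4)=-27

((0, 0, 0, 1); (0, 0, 3, 0); (0, 2, 0, 0); (1, 0, 0, 0))


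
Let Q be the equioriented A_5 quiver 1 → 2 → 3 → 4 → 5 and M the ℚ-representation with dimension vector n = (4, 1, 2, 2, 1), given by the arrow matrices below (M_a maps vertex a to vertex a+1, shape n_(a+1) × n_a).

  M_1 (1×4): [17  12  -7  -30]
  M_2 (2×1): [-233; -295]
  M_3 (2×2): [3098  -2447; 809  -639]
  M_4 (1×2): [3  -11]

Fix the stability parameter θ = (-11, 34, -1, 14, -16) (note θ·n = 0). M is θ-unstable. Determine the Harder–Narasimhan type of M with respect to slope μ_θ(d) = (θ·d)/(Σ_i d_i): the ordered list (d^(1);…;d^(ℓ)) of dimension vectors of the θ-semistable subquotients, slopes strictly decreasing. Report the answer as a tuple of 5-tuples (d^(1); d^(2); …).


Interval decomposition of M: I[1,1]^3, I[1,5], I[3,4].
HN type (ℓ=4): μ^(1)=14; μ^(2)=31/4; μ^(3)=-1; μ^(4)=-11

((0, 0, 0, 1, 0); (0, 1, 1, 1, 1); (0, 0, 1, 0, 0); (4, 0, 0, 0, 0))


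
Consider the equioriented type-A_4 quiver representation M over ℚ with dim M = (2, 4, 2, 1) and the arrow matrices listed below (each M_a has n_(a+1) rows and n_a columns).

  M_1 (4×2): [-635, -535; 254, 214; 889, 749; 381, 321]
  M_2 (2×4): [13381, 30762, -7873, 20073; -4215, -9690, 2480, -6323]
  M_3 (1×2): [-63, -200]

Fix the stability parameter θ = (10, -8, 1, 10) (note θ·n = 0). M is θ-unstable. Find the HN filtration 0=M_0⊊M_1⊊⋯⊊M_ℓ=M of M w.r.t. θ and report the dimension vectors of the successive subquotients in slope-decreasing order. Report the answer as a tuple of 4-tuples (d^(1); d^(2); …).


Barcode: M ≅ I[1,1], I[1,4], I[2,2]^2, I[2,3]. HN layers by μ_θ (3 steps, strictly decreasing):
  μ^(1)=10; μ^(2)=1; μ^(3)=-8

((1, 0, 0, 1); (1, 1, 2, 0); (0, 3, 0, 0))


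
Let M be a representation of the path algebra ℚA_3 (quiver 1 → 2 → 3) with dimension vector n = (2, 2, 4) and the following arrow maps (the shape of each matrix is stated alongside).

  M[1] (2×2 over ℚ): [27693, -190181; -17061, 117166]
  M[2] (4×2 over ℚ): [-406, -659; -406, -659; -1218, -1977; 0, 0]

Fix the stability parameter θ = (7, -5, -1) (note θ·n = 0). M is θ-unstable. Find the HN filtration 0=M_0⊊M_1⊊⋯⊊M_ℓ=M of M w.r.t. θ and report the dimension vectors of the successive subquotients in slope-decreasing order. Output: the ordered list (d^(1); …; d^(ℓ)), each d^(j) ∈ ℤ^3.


Via rank(M_{q-1}∘⋯∘M_p): M ≅ I[1,2], I[1,3], I[3,3]^3.
μ_θ-semistable layers: μ^(1)=1; μ^(2)=1/3; μ^(3)=-1

((1, 1, 0); (1, 1, 1); (0, 0, 3))


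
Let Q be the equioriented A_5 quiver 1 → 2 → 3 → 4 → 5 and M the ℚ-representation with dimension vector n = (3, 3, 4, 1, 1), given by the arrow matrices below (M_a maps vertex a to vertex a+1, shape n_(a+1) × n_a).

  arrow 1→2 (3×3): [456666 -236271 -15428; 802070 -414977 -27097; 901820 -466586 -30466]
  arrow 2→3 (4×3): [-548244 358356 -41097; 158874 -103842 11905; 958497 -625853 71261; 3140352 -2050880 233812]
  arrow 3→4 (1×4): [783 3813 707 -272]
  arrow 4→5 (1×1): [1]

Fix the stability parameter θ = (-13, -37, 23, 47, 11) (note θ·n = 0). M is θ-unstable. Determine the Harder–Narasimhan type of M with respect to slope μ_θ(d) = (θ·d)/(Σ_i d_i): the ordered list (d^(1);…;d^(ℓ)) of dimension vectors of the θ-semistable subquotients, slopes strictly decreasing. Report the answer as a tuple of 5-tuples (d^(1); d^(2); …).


Barcode: M ≅ I[1,1], I[1,3], I[1,5], I[2,2], I[3,3]^2. HN layers by μ_θ (5 steps, strictly decreasing):
  μ^(1)=29; μ^(2)=23; μ^(3)=-13; μ^(4)=-25; μ^(5)=-37

((0, 0, 0, 1, 1); (0, 0, 4, 0, 0); (1, 0, 0, 0, 0); (2, 2, 0, 0, 0); (0, 1, 0, 0, 0))


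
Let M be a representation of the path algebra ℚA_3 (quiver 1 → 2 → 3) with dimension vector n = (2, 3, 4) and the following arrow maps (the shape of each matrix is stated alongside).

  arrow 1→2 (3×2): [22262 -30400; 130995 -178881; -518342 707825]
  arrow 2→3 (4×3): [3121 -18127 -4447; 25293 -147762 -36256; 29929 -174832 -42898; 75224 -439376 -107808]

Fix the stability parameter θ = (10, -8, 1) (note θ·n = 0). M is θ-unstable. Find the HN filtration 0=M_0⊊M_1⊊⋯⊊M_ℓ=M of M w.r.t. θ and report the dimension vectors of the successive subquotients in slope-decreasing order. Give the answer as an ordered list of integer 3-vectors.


Interval decomposition of M: I[1,3]^2, I[2,2], I[3,3]^2.
HN type (ℓ=2): μ^(1)=1; μ^(2)=-8

((2, 2, 4); (0, 1, 0))


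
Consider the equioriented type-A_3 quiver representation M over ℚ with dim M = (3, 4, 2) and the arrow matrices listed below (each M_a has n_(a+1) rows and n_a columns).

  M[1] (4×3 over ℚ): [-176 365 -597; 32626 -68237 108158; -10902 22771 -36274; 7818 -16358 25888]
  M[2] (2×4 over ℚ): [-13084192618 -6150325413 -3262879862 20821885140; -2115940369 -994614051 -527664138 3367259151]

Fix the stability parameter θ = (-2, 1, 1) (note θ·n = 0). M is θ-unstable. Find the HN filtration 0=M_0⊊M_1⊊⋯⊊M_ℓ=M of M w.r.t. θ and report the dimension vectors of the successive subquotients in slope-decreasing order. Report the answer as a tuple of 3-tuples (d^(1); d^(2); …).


Barcode: M ≅ I[1,2], I[1,3]^2, I[2,2]. HN layers by μ_θ (2 steps, strictly decreasing):
  μ^(1)=1; μ^(2)=-2

((0, 4, 2); (3, 0, 0))


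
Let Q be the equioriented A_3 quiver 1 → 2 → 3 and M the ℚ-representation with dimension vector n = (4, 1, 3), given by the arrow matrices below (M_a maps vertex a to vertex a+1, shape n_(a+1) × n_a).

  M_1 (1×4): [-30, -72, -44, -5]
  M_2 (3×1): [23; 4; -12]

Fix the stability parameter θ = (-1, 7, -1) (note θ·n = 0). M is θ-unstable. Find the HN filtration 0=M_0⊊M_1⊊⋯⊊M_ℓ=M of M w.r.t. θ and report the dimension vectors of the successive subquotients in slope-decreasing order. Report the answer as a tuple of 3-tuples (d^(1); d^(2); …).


Barcode: M ≅ I[1,1]^3, I[1,3], I[3,3]^2. HN layers by μ_θ (2 steps, strictly decreasing):
  μ^(1)=3; μ^(2)=-1

((0, 1, 1); (4, 0, 2))


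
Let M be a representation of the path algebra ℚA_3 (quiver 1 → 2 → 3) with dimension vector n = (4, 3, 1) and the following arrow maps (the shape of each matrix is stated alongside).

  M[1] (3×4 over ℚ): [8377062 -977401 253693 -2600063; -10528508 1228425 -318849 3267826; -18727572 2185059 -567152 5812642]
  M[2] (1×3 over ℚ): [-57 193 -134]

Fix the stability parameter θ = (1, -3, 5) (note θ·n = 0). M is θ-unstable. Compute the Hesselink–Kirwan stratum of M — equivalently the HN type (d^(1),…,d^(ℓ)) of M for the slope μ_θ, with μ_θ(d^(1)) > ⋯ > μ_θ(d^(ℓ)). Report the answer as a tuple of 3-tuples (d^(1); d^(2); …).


Interval decomposition of M: I[1,1], I[1,2]^2, I[1,3].
HN type (ℓ=3): μ^(1)=5; μ^(2)=1; μ^(3)=-1

((0, 0, 1); (1, 0, 0); (3, 3, 0))


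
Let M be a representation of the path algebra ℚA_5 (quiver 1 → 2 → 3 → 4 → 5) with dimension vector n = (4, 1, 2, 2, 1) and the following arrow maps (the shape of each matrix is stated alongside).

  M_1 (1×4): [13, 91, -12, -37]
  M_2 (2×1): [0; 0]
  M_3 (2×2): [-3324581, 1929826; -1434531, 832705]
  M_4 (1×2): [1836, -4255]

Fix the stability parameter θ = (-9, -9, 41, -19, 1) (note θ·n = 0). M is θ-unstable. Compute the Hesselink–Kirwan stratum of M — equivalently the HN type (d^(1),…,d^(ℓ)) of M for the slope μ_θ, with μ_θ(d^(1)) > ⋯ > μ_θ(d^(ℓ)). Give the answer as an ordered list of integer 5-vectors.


Barcode: M ≅ I[1,1]^3, I[1,2], I[3,4], I[3,5]. HN layers by μ_θ (3 steps, strictly decreasing):
  μ^(1)=11; μ^(2)=23/3; μ^(3)=-9

((0, 0, 1, 1, 0); (0, 0, 1, 1, 1); (4, 1, 0, 0, 0))


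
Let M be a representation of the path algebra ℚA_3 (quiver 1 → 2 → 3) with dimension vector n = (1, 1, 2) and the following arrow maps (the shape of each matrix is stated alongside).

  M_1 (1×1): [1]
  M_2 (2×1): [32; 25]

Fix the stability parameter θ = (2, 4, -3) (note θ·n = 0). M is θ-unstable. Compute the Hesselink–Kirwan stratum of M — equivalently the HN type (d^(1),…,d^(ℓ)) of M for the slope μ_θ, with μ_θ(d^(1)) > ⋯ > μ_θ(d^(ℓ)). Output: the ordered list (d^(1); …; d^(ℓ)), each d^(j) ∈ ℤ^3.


Barcode: M ≅ I[1,3], I[3,3]. HN layers by μ_θ (2 steps, strictly decreasing):
  μ^(1)=1; μ^(2)=-3

((1, 1, 1); (0, 0, 1))


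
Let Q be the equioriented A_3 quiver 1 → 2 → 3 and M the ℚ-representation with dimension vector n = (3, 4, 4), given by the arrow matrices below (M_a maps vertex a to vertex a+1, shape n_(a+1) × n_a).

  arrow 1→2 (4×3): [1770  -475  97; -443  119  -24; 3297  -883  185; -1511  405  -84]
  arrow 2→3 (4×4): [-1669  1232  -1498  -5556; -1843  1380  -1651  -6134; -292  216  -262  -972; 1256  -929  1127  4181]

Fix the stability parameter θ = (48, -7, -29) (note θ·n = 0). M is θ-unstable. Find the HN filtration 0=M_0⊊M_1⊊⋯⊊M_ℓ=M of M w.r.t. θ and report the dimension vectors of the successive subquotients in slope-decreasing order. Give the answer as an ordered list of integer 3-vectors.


Interval decomposition of M: I[1,2], I[1,3]^2, I[2,3], I[3,3].
HN type (ℓ=4): μ^(1)=41/2; μ^(2)=4; μ^(3)=-18; μ^(4)=-29

((1, 1, 0); (2, 2, 2); (0, 1, 1); (0, 0, 1))


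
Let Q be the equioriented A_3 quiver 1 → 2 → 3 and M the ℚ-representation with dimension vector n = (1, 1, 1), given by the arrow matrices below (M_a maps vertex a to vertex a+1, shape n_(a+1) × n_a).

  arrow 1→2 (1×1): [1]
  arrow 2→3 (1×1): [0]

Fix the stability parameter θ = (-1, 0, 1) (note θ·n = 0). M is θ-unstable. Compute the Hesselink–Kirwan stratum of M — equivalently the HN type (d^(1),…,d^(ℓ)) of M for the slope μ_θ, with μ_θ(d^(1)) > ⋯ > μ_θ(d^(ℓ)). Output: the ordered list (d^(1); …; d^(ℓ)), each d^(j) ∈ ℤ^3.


Interval decomposition of M: I[1,2], I[3,3].
HN type (ℓ=3): μ^(1)=1; μ^(2)=0; μ^(3)=-1

((0, 0, 1); (0, 1, 0); (1, 0, 0))


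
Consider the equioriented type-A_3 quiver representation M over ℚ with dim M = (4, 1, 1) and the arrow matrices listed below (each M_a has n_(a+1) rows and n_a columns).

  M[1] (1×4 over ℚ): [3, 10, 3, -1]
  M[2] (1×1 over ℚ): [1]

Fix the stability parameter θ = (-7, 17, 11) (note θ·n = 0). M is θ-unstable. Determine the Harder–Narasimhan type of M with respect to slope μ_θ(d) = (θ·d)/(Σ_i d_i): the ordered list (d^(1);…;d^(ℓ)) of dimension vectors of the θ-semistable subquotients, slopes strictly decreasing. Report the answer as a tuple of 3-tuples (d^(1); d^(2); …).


Barcode: M ≅ I[1,1]^3, I[1,3]. HN layers by μ_θ (2 steps, strictly decreasing):
  μ^(1)=14; μ^(2)=-7

((0, 1, 1); (4, 0, 0))


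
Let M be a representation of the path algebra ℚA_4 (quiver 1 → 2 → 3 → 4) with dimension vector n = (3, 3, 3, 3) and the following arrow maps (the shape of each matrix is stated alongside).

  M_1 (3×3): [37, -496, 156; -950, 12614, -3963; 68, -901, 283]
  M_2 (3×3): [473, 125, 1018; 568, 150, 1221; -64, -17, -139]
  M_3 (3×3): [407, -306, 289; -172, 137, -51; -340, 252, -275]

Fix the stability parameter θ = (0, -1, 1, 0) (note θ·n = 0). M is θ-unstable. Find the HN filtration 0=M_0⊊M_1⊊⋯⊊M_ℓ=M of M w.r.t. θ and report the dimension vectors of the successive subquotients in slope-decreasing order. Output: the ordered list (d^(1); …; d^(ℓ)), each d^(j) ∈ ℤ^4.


Via rank(M_{q-1}∘⋯∘M_p): M ≅ I[1,4]^3.
μ_θ-semistable layers: μ^(1)=1/2; μ^(2)=-1/2

((0, 0, 3, 3); (3, 3, 0, 0))


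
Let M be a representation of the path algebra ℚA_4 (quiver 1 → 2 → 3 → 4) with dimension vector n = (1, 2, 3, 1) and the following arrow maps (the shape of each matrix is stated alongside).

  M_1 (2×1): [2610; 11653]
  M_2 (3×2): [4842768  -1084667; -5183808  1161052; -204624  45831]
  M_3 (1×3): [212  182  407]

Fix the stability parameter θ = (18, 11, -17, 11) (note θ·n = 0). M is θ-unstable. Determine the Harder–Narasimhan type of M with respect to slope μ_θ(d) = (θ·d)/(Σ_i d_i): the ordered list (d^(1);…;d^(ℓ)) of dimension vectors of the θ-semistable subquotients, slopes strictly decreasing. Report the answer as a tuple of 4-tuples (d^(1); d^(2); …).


Barcode: M ≅ I[1,4], I[2,2], I[3,3]^2. HN layers by μ_θ (3 steps, strictly decreasing):
  μ^(1)=11; μ^(2)=4; μ^(3)=-17

((0, 1, 0, 1); (1, 1, 1, 0); (0, 0, 2, 0))


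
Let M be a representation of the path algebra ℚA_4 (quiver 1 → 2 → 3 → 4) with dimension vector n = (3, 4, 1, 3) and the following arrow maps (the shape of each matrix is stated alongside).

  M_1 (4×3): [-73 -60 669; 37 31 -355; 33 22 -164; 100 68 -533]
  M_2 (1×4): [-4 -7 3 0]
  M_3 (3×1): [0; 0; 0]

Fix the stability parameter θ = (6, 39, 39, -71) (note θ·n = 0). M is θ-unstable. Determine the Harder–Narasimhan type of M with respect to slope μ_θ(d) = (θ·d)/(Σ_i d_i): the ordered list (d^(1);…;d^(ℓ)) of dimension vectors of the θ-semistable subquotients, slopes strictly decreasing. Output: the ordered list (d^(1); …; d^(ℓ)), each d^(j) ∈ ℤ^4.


Interval decomposition of M: I[1,2]^2, I[1,3], I[2,2], I[4,4]^3.
HN type (ℓ=3): μ^(1)=39; μ^(2)=6; μ^(3)=-71

((0, 4, 1, 0); (3, 0, 0, 0); (0, 0, 0, 3))


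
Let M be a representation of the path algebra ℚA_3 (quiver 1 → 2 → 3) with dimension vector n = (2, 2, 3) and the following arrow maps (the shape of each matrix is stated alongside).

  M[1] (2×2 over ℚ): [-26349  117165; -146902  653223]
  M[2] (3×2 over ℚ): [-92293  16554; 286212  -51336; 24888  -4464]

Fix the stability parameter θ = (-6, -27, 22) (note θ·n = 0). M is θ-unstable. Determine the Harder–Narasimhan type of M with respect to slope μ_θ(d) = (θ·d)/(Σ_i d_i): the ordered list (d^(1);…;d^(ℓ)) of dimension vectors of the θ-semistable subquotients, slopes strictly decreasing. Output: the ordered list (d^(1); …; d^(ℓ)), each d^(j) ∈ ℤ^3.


Via rank(M_{q-1}∘⋯∘M_p): M ≅ I[1,2], I[1,3], I[3,3]^2.
μ_θ-semistable layers: μ^(1)=22; μ^(2)=-33/2

((0, 0, 3); (2, 2, 0))


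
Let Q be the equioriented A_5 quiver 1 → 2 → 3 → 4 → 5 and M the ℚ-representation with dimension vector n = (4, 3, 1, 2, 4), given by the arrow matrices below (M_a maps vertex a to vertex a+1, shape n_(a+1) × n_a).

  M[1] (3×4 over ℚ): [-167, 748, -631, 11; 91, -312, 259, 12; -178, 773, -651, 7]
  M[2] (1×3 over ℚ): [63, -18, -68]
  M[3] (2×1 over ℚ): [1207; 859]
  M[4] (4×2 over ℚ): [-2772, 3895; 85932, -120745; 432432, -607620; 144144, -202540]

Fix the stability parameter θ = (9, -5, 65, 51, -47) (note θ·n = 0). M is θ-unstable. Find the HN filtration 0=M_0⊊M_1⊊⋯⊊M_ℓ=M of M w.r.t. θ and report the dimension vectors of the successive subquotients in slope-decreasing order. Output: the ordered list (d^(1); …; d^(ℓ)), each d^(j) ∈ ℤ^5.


Via rank(M_{q-1}∘⋯∘M_p): M ≅ I[1,1], I[1,2]^2, I[1,5], I[4,4], I[5,5]^3.
μ_θ-semistable layers: μ^(1)=51; μ^(2)=23; μ^(3)=9; μ^(4)=2; μ^(5)=-47

((0, 0, 0, 1, 0); (0, 0, 1, 1, 1); (1, 0, 0, 0, 0); (3, 3, 0, 0, 0); (0, 0, 0, 0, 3))


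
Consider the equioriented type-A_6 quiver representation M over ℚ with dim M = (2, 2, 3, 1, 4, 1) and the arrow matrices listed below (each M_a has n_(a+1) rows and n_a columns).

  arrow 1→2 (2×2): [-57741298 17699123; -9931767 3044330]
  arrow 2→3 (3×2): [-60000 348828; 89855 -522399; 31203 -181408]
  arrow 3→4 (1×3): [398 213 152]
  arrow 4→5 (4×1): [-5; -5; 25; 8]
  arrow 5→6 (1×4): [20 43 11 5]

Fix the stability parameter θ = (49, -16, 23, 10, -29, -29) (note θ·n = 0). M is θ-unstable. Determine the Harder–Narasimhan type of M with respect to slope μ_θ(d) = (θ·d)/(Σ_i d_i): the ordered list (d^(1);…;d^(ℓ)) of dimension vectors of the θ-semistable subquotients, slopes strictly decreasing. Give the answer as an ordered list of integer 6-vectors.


Barcode: M ≅ I[1,3], I[1,5], I[3,3], I[5,5]^2, I[5,6]. HN layers by μ_θ (4 steps, strictly decreasing):
  μ^(1)=23; μ^(2)=33/2; μ^(3)=37/5; μ^(4)=-29

((0, 0, 2, 0, 0, 0); (1, 1, 0, 0, 0, 0); (1, 1, 1, 1, 1, 0); (0, 0, 0, 0, 3, 1))


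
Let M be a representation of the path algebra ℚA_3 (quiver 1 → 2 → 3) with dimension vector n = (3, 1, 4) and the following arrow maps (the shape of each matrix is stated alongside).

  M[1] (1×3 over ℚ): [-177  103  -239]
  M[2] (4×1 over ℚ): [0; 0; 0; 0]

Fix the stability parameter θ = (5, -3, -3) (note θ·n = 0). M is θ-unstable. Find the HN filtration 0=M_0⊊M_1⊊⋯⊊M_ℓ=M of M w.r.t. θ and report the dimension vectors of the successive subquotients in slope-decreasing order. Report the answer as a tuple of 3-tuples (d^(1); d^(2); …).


Barcode: M ≅ I[1,1]^2, I[1,2], I[3,3]^4. HN layers by μ_θ (3 steps, strictly decreasing):
  μ^(1)=5; μ^(2)=1; μ^(3)=-3

((2, 0, 0); (1, 1, 0); (0, 0, 4))


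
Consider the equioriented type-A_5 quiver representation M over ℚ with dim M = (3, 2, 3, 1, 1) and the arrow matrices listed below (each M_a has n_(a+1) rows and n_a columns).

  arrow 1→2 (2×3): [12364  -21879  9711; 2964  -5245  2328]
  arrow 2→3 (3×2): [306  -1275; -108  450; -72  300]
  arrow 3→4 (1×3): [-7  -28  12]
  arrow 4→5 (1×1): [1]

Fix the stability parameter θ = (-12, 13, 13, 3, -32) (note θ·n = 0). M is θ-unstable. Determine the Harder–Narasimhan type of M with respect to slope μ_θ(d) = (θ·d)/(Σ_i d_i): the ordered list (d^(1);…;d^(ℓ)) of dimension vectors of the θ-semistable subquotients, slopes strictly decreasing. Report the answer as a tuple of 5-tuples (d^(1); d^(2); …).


Via rank(M_{q-1}∘⋯∘M_p): M ≅ I[1,1], I[1,2], I[1,5], I[3,3]^2.
μ_θ-semistable layers: μ^(1)=13; μ^(2)=-3/4; μ^(3)=-12

((0, 1, 2, 0, 0); (0, 1, 1, 1, 1); (3, 0, 0, 0, 0))


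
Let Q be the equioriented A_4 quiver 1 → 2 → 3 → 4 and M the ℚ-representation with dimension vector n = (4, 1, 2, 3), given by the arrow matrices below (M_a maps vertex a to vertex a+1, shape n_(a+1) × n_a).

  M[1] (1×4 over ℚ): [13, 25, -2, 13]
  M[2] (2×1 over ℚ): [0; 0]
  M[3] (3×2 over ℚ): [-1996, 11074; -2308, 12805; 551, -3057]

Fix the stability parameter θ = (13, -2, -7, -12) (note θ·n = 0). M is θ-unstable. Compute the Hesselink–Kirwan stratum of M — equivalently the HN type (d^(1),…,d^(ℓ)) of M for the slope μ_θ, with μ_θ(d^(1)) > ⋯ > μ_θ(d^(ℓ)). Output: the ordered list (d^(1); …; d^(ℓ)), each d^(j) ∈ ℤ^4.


Interval decomposition of M: I[1,1]^3, I[1,2], I[3,4]^2, I[4,4].
HN type (ℓ=4): μ^(1)=13; μ^(2)=11/2; μ^(3)=-19/2; μ^(4)=-12

((3, 0, 0, 0); (1, 1, 0, 0); (0, 0, 2, 2); (0, 0, 0, 1))


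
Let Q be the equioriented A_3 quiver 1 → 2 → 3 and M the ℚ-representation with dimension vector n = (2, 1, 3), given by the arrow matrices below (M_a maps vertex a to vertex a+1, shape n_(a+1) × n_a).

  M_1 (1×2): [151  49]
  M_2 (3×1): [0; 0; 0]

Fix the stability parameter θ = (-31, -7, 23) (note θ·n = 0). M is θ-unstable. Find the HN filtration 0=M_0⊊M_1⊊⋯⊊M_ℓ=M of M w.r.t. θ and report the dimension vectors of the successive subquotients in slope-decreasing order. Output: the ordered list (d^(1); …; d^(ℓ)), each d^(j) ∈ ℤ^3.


Interval decomposition of M: I[1,1], I[1,2], I[3,3]^3.
HN type (ℓ=3): μ^(1)=23; μ^(2)=-7; μ^(3)=-31

((0, 0, 3); (0, 1, 0); (2, 0, 0))


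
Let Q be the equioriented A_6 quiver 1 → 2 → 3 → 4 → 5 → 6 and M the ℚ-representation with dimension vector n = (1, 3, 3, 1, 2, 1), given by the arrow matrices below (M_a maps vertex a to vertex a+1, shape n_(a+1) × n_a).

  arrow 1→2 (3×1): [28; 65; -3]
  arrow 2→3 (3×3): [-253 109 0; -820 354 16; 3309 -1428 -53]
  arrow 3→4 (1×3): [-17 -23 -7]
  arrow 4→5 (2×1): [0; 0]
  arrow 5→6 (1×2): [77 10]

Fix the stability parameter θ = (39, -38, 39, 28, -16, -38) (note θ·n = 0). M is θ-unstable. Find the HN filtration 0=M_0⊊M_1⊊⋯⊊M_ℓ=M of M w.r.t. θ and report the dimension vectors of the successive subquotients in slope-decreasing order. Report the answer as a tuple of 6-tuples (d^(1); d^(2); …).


Barcode: M ≅ I[1,3], I[2,3], I[2,4], I[5,5], I[5,6]. HN layers by μ_θ (6 steps, strictly decreasing):
  μ^(1)=39; μ^(2)=67/2; μ^(3)=1/2; μ^(4)=-16; μ^(5)=-27; μ^(6)=-38

((0, 0, 2, 0, 0, 0); (0, 0, 1, 1, 0, 0); (1, 1, 0, 0, 0, 0); (0, 0, 0, 0, 1, 0); (0, 0, 0, 0, 1, 1); (0, 2, 0, 0, 0, 0))


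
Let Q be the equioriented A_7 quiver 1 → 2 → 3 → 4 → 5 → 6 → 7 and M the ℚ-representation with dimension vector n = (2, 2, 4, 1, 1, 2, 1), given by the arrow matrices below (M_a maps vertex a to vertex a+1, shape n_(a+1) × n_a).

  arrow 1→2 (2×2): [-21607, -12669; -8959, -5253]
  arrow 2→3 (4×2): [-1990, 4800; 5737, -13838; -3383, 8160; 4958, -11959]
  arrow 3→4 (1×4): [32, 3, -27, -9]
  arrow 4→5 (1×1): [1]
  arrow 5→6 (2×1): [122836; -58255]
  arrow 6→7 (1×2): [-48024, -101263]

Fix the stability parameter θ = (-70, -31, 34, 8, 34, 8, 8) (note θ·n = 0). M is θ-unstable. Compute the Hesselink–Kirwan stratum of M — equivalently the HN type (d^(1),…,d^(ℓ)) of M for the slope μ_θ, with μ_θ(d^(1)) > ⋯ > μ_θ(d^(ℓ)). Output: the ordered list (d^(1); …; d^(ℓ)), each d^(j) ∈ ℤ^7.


Via rank(M_{q-1}∘⋯∘M_p): M ≅ I[1,1], I[1,7], I[2,3], I[3,3]^2, I[6,6].
μ_θ-semistable layers: μ^(1)=34; μ^(2)=92/5; μ^(3)=8; μ^(4)=-31; μ^(5)=-70

((0, 0, 3, 0, 0, 0, 0); (0, 0, 1, 1, 1, 1, 1); (0, 0, 0, 0, 0, 1, 0); (0, 2, 0, 0, 0, 0, 0); (2, 0, 0, 0, 0, 0, 0))


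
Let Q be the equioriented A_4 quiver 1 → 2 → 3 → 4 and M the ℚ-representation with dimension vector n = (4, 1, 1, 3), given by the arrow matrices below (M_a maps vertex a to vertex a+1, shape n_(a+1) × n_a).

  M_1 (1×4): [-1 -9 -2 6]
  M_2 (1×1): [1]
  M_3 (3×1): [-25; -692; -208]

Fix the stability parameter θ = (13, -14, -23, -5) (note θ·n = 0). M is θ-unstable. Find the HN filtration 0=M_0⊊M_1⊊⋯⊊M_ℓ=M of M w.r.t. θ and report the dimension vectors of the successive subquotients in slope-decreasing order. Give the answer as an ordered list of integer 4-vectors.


Barcode: M ≅ I[1,1]^3, I[1,4], I[4,4]^2. HN layers by μ_θ (3 steps, strictly decreasing):
  μ^(1)=13; μ^(2)=-5; μ^(3)=-8

((3, 0, 0, 0); (0, 0, 0, 3); (1, 1, 1, 0))


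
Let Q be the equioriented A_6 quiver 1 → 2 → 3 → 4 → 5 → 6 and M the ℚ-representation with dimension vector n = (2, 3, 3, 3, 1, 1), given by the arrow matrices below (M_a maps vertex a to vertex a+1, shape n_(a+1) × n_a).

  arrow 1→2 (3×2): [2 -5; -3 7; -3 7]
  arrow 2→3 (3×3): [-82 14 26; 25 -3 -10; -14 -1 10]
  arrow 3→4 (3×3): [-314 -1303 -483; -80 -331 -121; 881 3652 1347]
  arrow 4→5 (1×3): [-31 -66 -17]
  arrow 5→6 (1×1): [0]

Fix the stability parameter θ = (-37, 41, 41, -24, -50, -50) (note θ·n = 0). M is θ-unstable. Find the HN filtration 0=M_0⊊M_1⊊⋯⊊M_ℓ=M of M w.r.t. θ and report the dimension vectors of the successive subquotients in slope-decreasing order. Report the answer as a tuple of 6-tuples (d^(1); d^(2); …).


Via rank(M_{q-1}∘⋯∘M_p): M ≅ I[1,4], I[1,5], I[2,3], I[4,4], I[6,6].
μ_θ-semistable layers: μ^(1)=41; μ^(2)=58/3; μ^(3)=2; μ^(4)=-24; μ^(5)=-37; μ^(6)=-50

((0, 1, 1, 0, 0, 0); (0, 1, 1, 1, 0, 0); (0, 1, 1, 1, 1, 0); (0, 0, 0, 1, 0, 0); (2, 0, 0, 0, 0, 0); (0, 0, 0, 0, 0, 1))


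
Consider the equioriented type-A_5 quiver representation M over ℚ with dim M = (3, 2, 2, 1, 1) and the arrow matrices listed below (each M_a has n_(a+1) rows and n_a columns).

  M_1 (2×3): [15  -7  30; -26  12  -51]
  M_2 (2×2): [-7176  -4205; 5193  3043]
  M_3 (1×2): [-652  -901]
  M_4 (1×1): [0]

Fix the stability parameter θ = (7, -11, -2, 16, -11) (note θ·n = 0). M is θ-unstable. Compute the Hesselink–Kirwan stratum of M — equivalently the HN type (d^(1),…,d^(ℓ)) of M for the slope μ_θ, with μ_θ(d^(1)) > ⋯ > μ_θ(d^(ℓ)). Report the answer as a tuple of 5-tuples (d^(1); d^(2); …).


Barcode: M ≅ I[1,1], I[1,3], I[1,4], I[5,5]. HN layers by μ_θ (4 steps, strictly decreasing):
  μ^(1)=16; μ^(2)=7; μ^(3)=-2; μ^(4)=-11

((0, 0, 0, 1, 0); (1, 0, 0, 0, 0); (2, 2, 2, 0, 0); (0, 0, 0, 0, 1))


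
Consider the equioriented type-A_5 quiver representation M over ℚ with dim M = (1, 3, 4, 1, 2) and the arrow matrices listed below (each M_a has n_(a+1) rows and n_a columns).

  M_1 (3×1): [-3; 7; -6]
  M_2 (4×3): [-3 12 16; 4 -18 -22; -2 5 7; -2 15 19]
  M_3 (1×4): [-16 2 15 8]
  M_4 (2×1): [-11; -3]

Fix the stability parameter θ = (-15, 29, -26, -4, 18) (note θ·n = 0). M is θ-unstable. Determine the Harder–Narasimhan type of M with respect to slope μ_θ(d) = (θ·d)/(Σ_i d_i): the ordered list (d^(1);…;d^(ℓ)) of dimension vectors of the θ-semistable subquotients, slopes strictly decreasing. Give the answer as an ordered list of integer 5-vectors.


Via rank(M_{q-1}∘⋯∘M_p): M ≅ I[1,5], I[2,3]^2, I[3,3], I[5,5].
μ_θ-semistable layers: μ^(1)=18; μ^(2)=3/2; μ^(3)=-1/3; μ^(4)=-15; μ^(5)=-26

((0, 0, 0, 0, 2); (0, 2, 2, 0, 0); (0, 1, 1, 1, 0); (1, 0, 0, 0, 0); (0, 0, 1, 0, 0))


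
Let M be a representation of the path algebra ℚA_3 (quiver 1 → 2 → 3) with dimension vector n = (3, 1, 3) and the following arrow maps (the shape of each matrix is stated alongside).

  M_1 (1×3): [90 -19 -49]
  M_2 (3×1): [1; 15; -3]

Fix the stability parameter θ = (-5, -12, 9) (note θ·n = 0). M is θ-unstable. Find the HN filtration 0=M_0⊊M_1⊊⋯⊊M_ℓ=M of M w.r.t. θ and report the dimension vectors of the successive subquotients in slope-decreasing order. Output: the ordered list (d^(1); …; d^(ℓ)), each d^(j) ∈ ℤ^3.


Interval decomposition of M: I[1,1]^2, I[1,3], I[3,3]^2.
HN type (ℓ=3): μ^(1)=9; μ^(2)=-5; μ^(3)=-17/2

((0, 0, 3); (2, 0, 0); (1, 1, 0))


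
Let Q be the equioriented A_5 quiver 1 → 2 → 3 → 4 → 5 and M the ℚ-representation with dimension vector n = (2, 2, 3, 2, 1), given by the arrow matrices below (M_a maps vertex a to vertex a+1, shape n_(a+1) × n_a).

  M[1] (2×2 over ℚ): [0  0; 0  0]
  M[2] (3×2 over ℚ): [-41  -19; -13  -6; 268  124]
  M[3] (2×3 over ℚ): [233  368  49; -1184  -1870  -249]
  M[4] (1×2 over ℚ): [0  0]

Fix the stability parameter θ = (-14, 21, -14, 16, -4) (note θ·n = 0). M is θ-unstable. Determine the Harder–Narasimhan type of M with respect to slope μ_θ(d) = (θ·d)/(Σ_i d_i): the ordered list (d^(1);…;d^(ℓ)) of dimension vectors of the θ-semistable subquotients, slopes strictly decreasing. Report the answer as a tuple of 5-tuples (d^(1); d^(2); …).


Via rank(M_{q-1}∘⋯∘M_p): M ≅ I[1,1]^2, I[2,4]^2, I[3,3], I[5,5].
μ_θ-semistable layers: μ^(1)=16; μ^(2)=7/2; μ^(3)=-4; μ^(4)=-14

((0, 0, 0, 2, 0); (0, 2, 2, 0, 0); (0, 0, 0, 0, 1); (2, 0, 1, 0, 0))


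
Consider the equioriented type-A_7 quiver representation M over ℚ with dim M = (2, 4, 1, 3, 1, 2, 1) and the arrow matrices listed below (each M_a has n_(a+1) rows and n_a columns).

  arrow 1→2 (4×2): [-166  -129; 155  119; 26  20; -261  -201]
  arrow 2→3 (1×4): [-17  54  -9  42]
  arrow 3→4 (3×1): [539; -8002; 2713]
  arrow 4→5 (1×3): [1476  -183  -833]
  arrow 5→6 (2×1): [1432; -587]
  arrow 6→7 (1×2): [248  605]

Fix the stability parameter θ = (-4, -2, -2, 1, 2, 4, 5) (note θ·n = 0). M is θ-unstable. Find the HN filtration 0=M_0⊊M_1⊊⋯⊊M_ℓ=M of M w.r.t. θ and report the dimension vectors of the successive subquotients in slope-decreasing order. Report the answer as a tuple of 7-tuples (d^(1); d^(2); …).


Via rank(M_{q-1}∘⋯∘M_p): M ≅ I[1,2], I[1,7], I[2,2]^2, I[4,4]^2, I[6,6].
μ_θ-semistable layers: μ^(1)=5; μ^(2)=4; μ^(3)=2; μ^(4)=1; μ^(5)=-2; μ^(6)=-4

((0, 0, 0, 0, 0, 0, 1); (0, 0, 0, 0, 0, 2, 0); (0, 0, 0, 0, 1, 0, 0); (0, 0, 0, 3, 0, 0, 0); (0, 4, 1, 0, 0, 0, 0); (2, 0, 0, 0, 0, 0, 0))


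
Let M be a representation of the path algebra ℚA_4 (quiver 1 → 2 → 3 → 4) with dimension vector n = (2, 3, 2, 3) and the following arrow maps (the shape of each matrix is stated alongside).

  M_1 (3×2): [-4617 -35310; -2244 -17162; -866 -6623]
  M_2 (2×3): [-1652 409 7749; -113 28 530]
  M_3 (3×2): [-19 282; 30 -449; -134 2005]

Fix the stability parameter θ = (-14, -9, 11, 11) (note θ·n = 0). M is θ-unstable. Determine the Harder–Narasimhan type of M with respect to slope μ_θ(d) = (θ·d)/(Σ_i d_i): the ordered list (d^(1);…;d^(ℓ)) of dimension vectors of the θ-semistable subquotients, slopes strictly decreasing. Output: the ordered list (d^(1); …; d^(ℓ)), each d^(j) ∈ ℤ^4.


Barcode: M ≅ I[1,4]^2, I[2,2], I[4,4]. HN layers by μ_θ (3 steps, strictly decreasing):
  μ^(1)=11; μ^(2)=-9; μ^(3)=-14

((0, 0, 2, 3); (0, 3, 0, 0); (2, 0, 0, 0))


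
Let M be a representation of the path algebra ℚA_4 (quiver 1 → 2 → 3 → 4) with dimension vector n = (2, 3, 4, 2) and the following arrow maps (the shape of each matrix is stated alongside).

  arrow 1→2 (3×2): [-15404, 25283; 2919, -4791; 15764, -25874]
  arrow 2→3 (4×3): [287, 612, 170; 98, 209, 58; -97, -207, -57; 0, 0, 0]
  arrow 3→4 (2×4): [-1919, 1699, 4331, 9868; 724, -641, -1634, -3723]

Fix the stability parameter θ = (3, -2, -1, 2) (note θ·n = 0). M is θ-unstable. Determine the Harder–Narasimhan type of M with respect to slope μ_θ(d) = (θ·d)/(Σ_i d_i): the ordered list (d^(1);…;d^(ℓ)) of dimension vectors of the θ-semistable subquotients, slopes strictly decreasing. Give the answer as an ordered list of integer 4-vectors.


Barcode: M ≅ I[1,4]^2, I[2,3], I[3,3]. HN layers by μ_θ (4 steps, strictly decreasing):
  μ^(1)=2; μ^(2)=0; μ^(3)=-1; μ^(4)=-2

((0, 0, 0, 2); (2, 2, 2, 0); (0, 0, 2, 0); (0, 1, 0, 0))


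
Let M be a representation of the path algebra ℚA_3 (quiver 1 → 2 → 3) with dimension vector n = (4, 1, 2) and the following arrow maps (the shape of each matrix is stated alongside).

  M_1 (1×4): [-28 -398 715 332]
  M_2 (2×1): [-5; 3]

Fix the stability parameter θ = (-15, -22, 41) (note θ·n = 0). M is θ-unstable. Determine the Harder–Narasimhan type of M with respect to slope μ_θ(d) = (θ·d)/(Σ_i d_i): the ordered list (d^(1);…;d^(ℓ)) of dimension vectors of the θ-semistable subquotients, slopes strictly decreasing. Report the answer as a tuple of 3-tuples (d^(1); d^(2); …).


Via rank(M_{q-1}∘⋯∘M_p): M ≅ I[1,1]^3, I[1,3], I[3,3].
μ_θ-semistable layers: μ^(1)=41; μ^(2)=-15; μ^(3)=-37/2

((0, 0, 2); (3, 0, 0); (1, 1, 0))
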